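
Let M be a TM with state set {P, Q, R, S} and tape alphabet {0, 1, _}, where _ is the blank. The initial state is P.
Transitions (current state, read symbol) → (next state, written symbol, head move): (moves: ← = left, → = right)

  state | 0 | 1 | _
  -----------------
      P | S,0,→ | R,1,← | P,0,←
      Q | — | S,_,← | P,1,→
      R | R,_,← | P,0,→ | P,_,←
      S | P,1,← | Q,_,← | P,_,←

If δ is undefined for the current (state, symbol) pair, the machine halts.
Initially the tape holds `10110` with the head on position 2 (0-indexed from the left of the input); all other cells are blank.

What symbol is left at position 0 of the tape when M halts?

P | 10[1]10   read 1 → write 1, move ←, go to R
R | 1[0]110   read 0 → write _, move ←, go to R
R | [1]_110   read 1 → write 0, move →, go to P
P | 0[_]110   read _ → write 0, move ←, go to P
P | [0]0110   read 0 → write 0, move →, go to S
S | 0[0]110   read 0 → write 1, move ←, go to P
P | [0]1110   read 0 → write 0, move →, go to S
S | 0[1]110   read 1 → write _, move ←, go to Q
Q | [0]_110
Cell 0 holds 0 when M halts.

0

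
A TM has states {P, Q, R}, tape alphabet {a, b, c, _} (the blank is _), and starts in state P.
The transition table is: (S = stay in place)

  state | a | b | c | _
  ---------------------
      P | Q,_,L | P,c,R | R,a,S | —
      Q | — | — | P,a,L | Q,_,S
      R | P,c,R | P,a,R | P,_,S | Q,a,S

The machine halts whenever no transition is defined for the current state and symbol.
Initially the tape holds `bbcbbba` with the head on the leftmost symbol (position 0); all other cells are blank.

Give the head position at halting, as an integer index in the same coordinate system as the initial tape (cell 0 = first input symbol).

P | _[b]bcbbba   read b → write c, move R, go to P
P | _c[b]cbbba   read b → write c, move R, go to P
P | _cc[c]bbba   read c → write a, move S, go to R
R | _cc[a]bbba   read a → write c, move R, go to P
P | _ccc[b]bba   read b → write c, move R, go to P
P | _cccc[b]ba   read b → write c, move R, go to P
P | _ccccc[b]a   read b → write c, move R, go to P
P | _cccccc[a]   read a → write _, move L, go to Q
Q | _ccccc[c]_   read c → write a, move L, go to P
P | _cccc[c]a_   read c → write a, move S, go to R
R | _cccc[a]a_   read a → write c, move R, go to P
P | _ccccc[a]_   read a → write _, move L, go to Q
Q | _cccc[c]__   read c → write a, move L, go to P
P | _ccc[c]a__   read c → write a, move S, go to R
R | _ccc[a]a__   read a → write c, move R, go to P
P | _cccc[a]__   read a → write _, move L, go to Q
Q | _ccc[c]___   read c → write a, move L, go to P
P | _cc[c]a___   read c → write a, move S, go to R
R | _cc[a]a___   read a → write c, move R, go to P
P | _ccc[a]___   read a → write _, move L, go to Q
Q | _cc[c]____   read c → write a, move L, go to P
P | _c[c]a____   read c → write a, move S, go to R
R | _c[a]a____   read a → write c, move R, go to P
P | _cc[a]____   read a → write _, move L, go to Q
Q | _c[c]_____   read c → write a, move L, go to P
P | _[c]a_____   read c → write a, move S, go to R
R | _[a]a_____   read a → write c, move R, go to P
P | _c[a]_____   read a → write _, move L, go to Q
Q | _[c]______   read c → write a, move L, go to P
P | [_]a______
At halt the head is at cell -1.

-1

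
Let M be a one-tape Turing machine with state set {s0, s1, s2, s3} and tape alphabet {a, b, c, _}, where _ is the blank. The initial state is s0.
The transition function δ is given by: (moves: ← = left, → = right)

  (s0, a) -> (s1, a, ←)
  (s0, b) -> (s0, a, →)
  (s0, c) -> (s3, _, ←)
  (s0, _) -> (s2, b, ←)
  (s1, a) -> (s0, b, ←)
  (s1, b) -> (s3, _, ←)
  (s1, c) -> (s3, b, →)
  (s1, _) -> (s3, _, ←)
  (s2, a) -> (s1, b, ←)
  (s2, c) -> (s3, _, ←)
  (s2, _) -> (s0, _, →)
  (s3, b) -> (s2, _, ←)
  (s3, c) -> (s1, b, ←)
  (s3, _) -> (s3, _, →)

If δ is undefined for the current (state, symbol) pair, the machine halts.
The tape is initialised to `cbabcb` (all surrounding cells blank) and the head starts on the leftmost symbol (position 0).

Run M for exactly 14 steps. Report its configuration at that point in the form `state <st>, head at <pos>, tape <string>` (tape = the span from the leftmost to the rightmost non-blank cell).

state s0, head at 2, tape aaabcb

s0 | _[c]babcb   read c → write _, move ←, go to s3
s3 | [_]_babcb   read _ → write _, move →, go to s3
s3 | _[_]babcb   read _ → write _, move →, go to s3
s3 | __[b]abcb   read b → write _, move ←, go to s2
s2 | _[_]_abcb   read _ → write _, move →, go to s0
s0 | __[_]abcb   read _ → write b, move ←, go to s2
s2 | _[_]babcb   read _ → write _, move →, go to s0
s0 | __[b]abcb   read b → write a, move →, go to s0
s0 | __a[a]bcb   read a → write a, move ←, go to s1
s1 | __[a]abcb   read a → write b, move ←, go to s0
s0 | _[_]babcb   read _ → write b, move ←, go to s2
s2 | [_]bbabcb   read _ → write _, move →, go to s0
s0 | _[b]babcb   read b → write a, move →, go to s0
s0 | _a[b]abcb   read b → write a, move →, go to s0
s0 | _aa[a]bcb
After 14 steps: state s0, head at 2, tape aaabcb.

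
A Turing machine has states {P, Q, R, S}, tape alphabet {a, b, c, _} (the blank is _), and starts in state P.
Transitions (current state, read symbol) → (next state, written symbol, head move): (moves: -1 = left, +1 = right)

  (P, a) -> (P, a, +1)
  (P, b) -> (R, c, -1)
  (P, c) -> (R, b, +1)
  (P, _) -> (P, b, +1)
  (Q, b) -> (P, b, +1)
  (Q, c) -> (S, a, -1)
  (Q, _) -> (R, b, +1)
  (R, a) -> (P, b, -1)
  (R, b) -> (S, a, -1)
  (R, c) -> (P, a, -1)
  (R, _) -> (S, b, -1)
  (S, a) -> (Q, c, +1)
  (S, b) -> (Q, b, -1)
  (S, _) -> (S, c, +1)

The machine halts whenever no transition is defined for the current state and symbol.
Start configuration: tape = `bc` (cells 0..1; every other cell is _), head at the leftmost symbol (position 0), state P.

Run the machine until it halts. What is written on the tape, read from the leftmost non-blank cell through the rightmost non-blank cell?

ccaca

P | ___[b]c   read b → write c, move -1, go to R
R | __[_]cc   read _ → write b, move -1, go to S
S | _[_]bcc   read _ → write c, move +1, go to S
S | _c[b]cc   read b → write b, move -1, go to Q
Q | _[c]bcc   read c → write a, move -1, go to S
S | [_]abcc   read _ → write c, move +1, go to S
S | c[a]bcc   read a → write c, move +1, go to Q
Q | cc[b]cc   read b → write b, move +1, go to P
P | ccb[c]c   read c → write b, move +1, go to R
R | ccbb[c]   read c → write a, move -1, go to P
P | ccb[b]a   read b → write c, move -1, go to R
R | cc[b]ca   read b → write a, move -1, go to S
S | c[c]aca
The non-blank tape span at halt is ccaca.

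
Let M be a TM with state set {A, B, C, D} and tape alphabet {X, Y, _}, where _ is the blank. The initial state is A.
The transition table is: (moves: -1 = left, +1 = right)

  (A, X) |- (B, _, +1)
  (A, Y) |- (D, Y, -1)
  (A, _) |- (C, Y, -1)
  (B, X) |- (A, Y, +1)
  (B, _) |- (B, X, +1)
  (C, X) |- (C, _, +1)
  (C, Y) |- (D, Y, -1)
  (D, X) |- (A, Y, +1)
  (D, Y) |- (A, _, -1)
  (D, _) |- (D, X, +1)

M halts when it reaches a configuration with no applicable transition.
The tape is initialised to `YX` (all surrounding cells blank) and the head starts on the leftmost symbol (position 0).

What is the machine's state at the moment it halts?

A | __[Y]X_   read Y → write Y, move -1, go to D
D | _[_]YX_   read _ → write X, move +1, go to D
D | _X[Y]X_   read Y → write _, move -1, go to A
A | _[X]_X_   read X → write _, move +1, go to B
B | __[_]X_   read _ → write X, move +1, go to B
B | __X[X]_   read X → write Y, move +1, go to A
A | __XY[_]   read _ → write Y, move -1, go to C
C | __X[Y]Y   read Y → write Y, move -1, go to D
D | __[X]YY   read X → write Y, move +1, go to A
A | __Y[Y]Y   read Y → write Y, move -1, go to D
D | __[Y]YY   read Y → write _, move -1, go to A
A | _[_]_YY   read _ → write Y, move -1, go to C
C | [_]Y_YY
No transition is defined for (C, _); M halts in state C.

C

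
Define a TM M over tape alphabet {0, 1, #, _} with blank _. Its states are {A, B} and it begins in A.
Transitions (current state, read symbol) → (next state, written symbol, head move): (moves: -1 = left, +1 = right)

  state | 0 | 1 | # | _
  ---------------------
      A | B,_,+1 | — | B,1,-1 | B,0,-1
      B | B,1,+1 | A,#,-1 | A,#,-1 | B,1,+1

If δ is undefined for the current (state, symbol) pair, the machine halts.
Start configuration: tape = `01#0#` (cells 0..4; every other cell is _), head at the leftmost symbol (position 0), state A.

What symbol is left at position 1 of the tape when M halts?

#

A | _[0]1#0#   read 0 → write _, move +1, go to B
B | __[1]#0#   read 1 → write #, move -1, go to A
A | _[_]##0#   read _ → write 0, move -1, go to B
B | [_]0##0#   read _ → write 1, move +1, go to B
B | 1[0]##0#   read 0 → write 1, move +1, go to B
B | 11[#]#0#   read # → write #, move -1, go to A
A | 1[1]##0#
Cell 1 holds # when M halts.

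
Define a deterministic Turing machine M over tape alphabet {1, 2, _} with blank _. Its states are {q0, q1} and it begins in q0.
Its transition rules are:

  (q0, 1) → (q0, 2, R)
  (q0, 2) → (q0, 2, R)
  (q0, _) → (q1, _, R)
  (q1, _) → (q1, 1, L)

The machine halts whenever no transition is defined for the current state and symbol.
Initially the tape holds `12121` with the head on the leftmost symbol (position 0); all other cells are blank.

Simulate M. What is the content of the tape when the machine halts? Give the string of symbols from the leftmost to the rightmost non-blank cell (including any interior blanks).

2222211

q0 | [1]2121__   read 1 → write 2, move R, go to q0
q0 | 2[2]121__   read 2 → write 2, move R, go to q0
q0 | 22[1]21__   read 1 → write 2, move R, go to q0
q0 | 222[2]1__   read 2 → write 2, move R, go to q0
q0 | 2222[1]__   read 1 → write 2, move R, go to q0
q0 | 22222[_]_   read _ → write _, move R, go to q1
q1 | 22222_[_]   read _ → write 1, move L, go to q1
q1 | 22222[_]1   read _ → write 1, move L, go to q1
q1 | 2222[2]11
The non-blank tape span at halt is 2222211.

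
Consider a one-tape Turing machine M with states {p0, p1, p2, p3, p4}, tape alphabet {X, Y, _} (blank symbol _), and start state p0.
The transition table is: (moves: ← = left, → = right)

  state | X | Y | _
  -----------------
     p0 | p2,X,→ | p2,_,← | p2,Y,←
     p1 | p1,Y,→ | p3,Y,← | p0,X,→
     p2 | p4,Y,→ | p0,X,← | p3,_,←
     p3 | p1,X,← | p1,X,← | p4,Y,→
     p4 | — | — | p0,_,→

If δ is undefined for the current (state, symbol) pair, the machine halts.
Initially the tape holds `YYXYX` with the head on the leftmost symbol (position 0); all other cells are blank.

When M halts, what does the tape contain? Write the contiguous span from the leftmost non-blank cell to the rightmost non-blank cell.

p0 | ____[Y]YXYX   read Y → write _, move ←, go to p2
p2 | ___[_]_YXYX   read _ → write _, move ←, go to p3
p3 | __[_]__YXYX   read _ → write Y, move →, go to p4
p4 | __Y[_]_YXYX   read _ → write _, move →, go to p0
p0 | __Y_[_]YXYX   read _ → write Y, move ←, go to p2
p2 | __Y[_]YYXYX   read _ → write _, move ←, go to p3
p3 | __[Y]_YYXYX   read Y → write X, move ←, go to p1
p1 | _[_]X_YYXYX   read _ → write X, move →, go to p0
p0 | _X[X]_YYXYX   read X → write X, move →, go to p2
p2 | _XX[_]YYXYX   read _ → write _, move ←, go to p3
p3 | _X[X]_YYXYX   read X → write X, move ←, go to p1
p1 | _[X]X_YYXYX   read X → write Y, move →, go to p1
p1 | _Y[X]_YYXYX   read X → write Y, move →, go to p1
p1 | _YY[_]YYXYX   read _ → write X, move →, go to p0
p0 | _YYX[Y]YXYX   read Y → write _, move ←, go to p2
p2 | _YY[X]_YXYX   read X → write Y, move →, go to p4
p4 | _YYY[_]YXYX   read _ → write _, move →, go to p0
p0 | _YYY_[Y]XYX   read Y → write _, move ←, go to p2
p2 | _YYY[_]_XYX   read _ → write _, move ←, go to p3
p3 | _YY[Y]__XYX   read Y → write X, move ←, go to p1
p1 | _Y[Y]X__XYX   read Y → write Y, move ←, go to p3
p3 | _[Y]YX__XYX   read Y → write X, move ←, go to p1
p1 | [_]XYX__XYX   read _ → write X, move →, go to p0
p0 | X[X]YX__XYX   read X → write X, move →, go to p2
p2 | XX[Y]X__XYX   read Y → write X, move ←, go to p0
p0 | X[X]XX__XYX   read X → write X, move →, go to p2
p2 | XX[X]X__XYX   read X → write Y, move →, go to p4
p4 | XXY[X]__XYX
The non-blank tape span at halt is XXYX__XYX.

XXYX__XYX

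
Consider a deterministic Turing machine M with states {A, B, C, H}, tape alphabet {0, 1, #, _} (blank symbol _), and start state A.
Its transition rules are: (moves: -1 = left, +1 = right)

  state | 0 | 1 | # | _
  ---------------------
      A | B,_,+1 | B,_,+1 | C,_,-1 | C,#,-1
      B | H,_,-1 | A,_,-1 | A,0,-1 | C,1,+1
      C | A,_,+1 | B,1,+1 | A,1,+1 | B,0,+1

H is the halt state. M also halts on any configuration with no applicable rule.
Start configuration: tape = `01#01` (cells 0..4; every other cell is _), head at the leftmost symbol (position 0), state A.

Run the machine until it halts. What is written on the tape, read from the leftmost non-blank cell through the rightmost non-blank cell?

state=A head=0 tape=_[0]1#01   (A,0)→(B,_,+1)
state=B head=1 tape=__[1]#01   (B,1)→(A,_,-1)
state=A head=0 tape=_[_]_#01   (A,_)→(C,#,-1)
state=C head=-1 tape=[_]#_#01   (C,_)→(B,0,+1)
state=B head=0 tape=0[#]_#01   (B,#)→(A,0,-1)
state=A head=-1 tape=[0]0_#01   (A,0)→(B,_,+1)
state=B head=0 tape=_[0]_#01   (B,0)→(H,_,-1)
state=H head=-1 tape=[_]__#01
The non-blank tape span at halt is #01.

#01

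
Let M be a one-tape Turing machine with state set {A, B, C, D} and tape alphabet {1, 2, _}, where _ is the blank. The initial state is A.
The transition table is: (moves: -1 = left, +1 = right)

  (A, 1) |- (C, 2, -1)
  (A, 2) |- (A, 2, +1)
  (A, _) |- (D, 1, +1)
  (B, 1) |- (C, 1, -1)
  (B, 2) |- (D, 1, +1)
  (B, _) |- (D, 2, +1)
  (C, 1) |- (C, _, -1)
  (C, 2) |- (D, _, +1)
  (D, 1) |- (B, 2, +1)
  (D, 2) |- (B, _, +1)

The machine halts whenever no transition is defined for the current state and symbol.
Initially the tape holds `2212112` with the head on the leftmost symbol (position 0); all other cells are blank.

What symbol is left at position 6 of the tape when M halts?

state=A head=0 tape=[2]212112_   (A,2)→(A,2,+1)
state=A head=1 tape=2[2]12112_   (A,2)→(A,2,+1)
state=A head=2 tape=22[1]2112_   (A,1)→(C,2,-1)
state=C head=1 tape=2[2]22112_   (C,2)→(D,_,+1)
state=D head=2 tape=2_[2]2112_   (D,2)→(B,_,+1)
state=B head=3 tape=2__[2]112_   (B,2)→(D,1,+1)
state=D head=4 tape=2__1[1]12_   (D,1)→(B,2,+1)
state=B head=5 tape=2__12[1]2_   (B,1)→(C,1,-1)
state=C head=4 tape=2__1[2]12_   (C,2)→(D,_,+1)
state=D head=5 tape=2__1_[1]2_   (D,1)→(B,2,+1)
state=B head=6 tape=2__1_2[2]_   (B,2)→(D,1,+1)
state=D head=7 tape=2__1_21[_]
Cell 6 holds 1 when M halts.

1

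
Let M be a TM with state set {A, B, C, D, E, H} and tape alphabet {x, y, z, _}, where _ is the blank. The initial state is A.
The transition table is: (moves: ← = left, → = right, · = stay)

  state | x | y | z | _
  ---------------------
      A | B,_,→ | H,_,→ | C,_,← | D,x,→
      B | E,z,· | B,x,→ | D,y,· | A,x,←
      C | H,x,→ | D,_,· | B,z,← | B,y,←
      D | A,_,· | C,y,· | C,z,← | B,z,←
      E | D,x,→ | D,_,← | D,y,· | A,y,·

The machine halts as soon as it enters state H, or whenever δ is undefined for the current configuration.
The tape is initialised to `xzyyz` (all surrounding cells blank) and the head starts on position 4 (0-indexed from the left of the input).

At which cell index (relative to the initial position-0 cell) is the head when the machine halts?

0

A | __xzyy[z]   read z → write _, move ←, go to C
C | __xzy[y]_   read y → write _, move ·, go to D
D | __xzy[_]_   read _ → write z, move ←, go to B
B | __xz[y]z_   read y → write x, move →, go to B
B | __xzx[z]_   read z → write y, move ·, go to D
D | __xzx[y]_   read y → write y, move ·, go to C
C | __xzx[y]_   read y → write _, move ·, go to D
D | __xzx[_]_   read _ → write z, move ←, go to B
B | __xz[x]z_   read x → write z, move ·, go to E
E | __xz[z]z_   read z → write y, move ·, go to D
D | __xz[y]z_   read y → write y, move ·, go to C
C | __xz[y]z_   read y → write _, move ·, go to D
D | __xz[_]z_   read _ → write z, move ←, go to B
B | __x[z]zz_   read z → write y, move ·, go to D
D | __x[y]zz_   read y → write y, move ·, go to C
C | __x[y]zz_   read y → write _, move ·, go to D
D | __x[_]zz_   read _ → write z, move ←, go to B
B | __[x]zzz_   read x → write z, move ·, go to E
E | __[z]zzz_   read z → write y, move ·, go to D
D | __[y]zzz_   read y → write y, move ·, go to C
C | __[y]zzz_   read y → write _, move ·, go to D
D | __[_]zzz_   read _ → write z, move ←, go to B
B | _[_]zzzz_   read _ → write x, move ←, go to A
A | [_]xzzzz_   read _ → write x, move →, go to D
D | x[x]zzzz_   read x → write _, move ·, go to A
A | x[_]zzzz_   read _ → write x, move →, go to D
D | xx[z]zzz_   read z → write z, move ←, go to C
C | x[x]zzzz_   read x → write x, move →, go to H
H | xx[z]zzz_
At halt the head is at cell 0.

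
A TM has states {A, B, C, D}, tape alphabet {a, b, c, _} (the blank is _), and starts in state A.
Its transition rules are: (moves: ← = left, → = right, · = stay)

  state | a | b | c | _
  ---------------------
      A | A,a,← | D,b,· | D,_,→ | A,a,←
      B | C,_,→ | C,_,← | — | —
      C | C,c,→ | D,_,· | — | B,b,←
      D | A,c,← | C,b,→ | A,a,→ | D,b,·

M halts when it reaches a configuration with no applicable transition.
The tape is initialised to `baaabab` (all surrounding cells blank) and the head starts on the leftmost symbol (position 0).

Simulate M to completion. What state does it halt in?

A | [b]aaabab_   read b → write b, move ·, go to D
D | [b]aaabab_   read b → write b, move →, go to C
C | b[a]aabab_   read a → write c, move →, go to C
C | bc[a]abab_   read a → write c, move →, go to C
C | bcc[a]bab_   read a → write c, move →, go to C
C | bccc[b]ab_   read b → write _, move ·, go to D
D | bccc[_]ab_   read _ → write b, move ·, go to D
D | bccc[b]ab_   read b → write b, move →, go to C
C | bcccb[a]b_   read a → write c, move →, go to C
C | bcccbc[b]_   read b → write _, move ·, go to D
D | bcccbc[_]_   read _ → write b, move ·, go to D
D | bcccbc[b]_   read b → write b, move →, go to C
C | bcccbcb[_]   read _ → write b, move ←, go to B
B | bcccbc[b]b   read b → write _, move ←, go to C
C | bcccb[c]_b
No transition is defined for (C, c); M halts in state C.

C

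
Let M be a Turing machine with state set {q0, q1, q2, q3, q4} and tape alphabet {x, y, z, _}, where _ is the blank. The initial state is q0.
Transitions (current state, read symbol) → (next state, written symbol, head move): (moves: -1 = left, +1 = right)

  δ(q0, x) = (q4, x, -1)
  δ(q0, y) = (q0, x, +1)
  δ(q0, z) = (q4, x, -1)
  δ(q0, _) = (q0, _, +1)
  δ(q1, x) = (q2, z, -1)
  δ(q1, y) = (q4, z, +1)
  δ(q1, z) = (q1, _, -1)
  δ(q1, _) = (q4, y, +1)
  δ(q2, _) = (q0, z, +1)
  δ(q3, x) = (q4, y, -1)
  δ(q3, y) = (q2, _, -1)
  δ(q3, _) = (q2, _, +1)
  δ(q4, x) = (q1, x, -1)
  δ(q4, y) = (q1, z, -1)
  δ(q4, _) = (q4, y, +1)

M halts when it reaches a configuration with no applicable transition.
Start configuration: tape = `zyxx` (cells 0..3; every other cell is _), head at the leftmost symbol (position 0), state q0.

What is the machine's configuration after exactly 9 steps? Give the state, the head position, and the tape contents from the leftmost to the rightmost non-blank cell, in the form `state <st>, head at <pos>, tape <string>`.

state=q0 head=0 tape=__[z]yxx   (q0,z)→(q4,x,-1)
state=q4 head=-1 tape=_[_]xyxx   (q4,_)→(q4,y,+1)
state=q4 head=0 tape=_y[x]yxx   (q4,x)→(q1,x,-1)
state=q1 head=-1 tape=_[y]xyxx   (q1,y)→(q4,z,+1)
state=q4 head=0 tape=_z[x]yxx   (q4,x)→(q1,x,-1)
state=q1 head=-1 tape=_[z]xyxx   (q1,z)→(q1,_,-1)
state=q1 head=-2 tape=[_]_xyxx   (q1,_)→(q4,y,+1)
state=q4 head=-1 tape=y[_]xyxx   (q4,_)→(q4,y,+1)
state=q4 head=0 tape=yy[x]yxx   (q4,x)→(q1,x,-1)
state=q1 head=-1 tape=y[y]xyxx
After 9 steps: state q1, head at -1, tape yyxyxx.

state q1, head at -1, tape yyxyxx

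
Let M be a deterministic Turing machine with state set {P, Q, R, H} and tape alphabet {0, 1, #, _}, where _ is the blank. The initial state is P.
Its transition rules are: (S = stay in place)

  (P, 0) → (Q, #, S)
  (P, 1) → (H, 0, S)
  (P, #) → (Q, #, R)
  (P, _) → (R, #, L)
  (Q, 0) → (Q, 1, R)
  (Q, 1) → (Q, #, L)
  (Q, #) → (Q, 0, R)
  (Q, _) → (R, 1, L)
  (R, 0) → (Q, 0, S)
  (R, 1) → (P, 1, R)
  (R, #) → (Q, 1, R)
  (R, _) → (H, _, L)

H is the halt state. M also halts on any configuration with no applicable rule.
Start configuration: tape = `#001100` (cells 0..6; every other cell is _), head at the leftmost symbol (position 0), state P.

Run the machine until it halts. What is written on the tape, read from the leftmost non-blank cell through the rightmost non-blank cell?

P | [#]001100_   read # → write #, move R, go to Q
Q | #[0]01100_   read 0 → write 1, move R, go to Q
Q | #1[0]1100_   read 0 → write 1, move R, go to Q
Q | #11[1]100_   read 1 → write #, move L, go to Q
Q | #1[1]#100_   read 1 → write #, move L, go to Q
Q | #[1]##100_   read 1 → write #, move L, go to Q
Q | [#]###100_   read # → write 0, move R, go to Q
Q | 0[#]##100_   read # → write 0, move R, go to Q
Q | 00[#]#100_   read # → write 0, move R, go to Q
Q | 000[#]100_   read # → write 0, move R, go to Q
Q | 0000[1]00_   read 1 → write #, move L, go to Q
Q | 000[0]#00_   read 0 → write 1, move R, go to Q
Q | 0001[#]00_   read # → write 0, move R, go to Q
Q | 00010[0]0_   read 0 → write 1, move R, go to Q
Q | 000101[0]_   read 0 → write 1, move R, go to Q
Q | 0001011[_]   read _ → write 1, move L, go to R
R | 000101[1]1   read 1 → write 1, move R, go to P
P | 0001011[1]   read 1 → write 0, move S, go to H
H | 0001011[0]
The non-blank tape span at halt is 00010110.

00010110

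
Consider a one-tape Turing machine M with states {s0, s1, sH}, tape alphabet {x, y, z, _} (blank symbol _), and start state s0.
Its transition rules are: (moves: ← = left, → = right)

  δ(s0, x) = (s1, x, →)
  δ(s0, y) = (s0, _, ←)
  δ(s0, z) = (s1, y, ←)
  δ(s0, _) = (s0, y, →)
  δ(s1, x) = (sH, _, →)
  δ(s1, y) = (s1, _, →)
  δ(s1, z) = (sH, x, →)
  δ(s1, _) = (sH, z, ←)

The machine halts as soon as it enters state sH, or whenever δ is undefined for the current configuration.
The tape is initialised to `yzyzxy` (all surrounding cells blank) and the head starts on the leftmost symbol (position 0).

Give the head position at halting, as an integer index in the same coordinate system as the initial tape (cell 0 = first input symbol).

state=s0 head=0 tape=_[y]zyzxy   (s0,y)→(s0,_,←)
state=s0 head=-1 tape=[_]_zyzxy   (s0,_)→(s0,y,→)
state=s0 head=0 tape=y[_]zyzxy   (s0,_)→(s0,y,→)
state=s0 head=1 tape=yy[z]yzxy   (s0,z)→(s1,y,←)
state=s1 head=0 tape=y[y]yyzxy   (s1,y)→(s1,_,→)
state=s1 head=1 tape=y_[y]yzxy   (s1,y)→(s1,_,→)
state=s1 head=2 tape=y__[y]zxy   (s1,y)→(s1,_,→)
state=s1 head=3 tape=y___[z]xy   (s1,z)→(sH,x,→)
state=sH head=4 tape=y___x[x]y
At halt the head is at cell 4.

4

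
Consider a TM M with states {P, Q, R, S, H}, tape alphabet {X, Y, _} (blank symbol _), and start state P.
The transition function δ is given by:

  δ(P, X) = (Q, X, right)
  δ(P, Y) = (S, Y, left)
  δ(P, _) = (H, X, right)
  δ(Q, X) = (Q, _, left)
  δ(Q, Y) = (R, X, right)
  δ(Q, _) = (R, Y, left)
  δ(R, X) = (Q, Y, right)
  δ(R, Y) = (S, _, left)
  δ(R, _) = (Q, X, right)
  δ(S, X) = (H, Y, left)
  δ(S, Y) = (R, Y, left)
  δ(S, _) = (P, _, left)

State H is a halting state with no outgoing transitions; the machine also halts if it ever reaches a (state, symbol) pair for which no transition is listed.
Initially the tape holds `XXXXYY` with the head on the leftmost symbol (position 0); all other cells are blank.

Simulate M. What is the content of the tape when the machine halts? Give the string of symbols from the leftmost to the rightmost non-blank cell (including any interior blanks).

XXYXXXY

state=P head=0 tape=__[X]XXXYY   (P,X)→(Q,X,right)
state=Q head=1 tape=__X[X]XXYY   (Q,X)→(Q,_,left)
state=Q head=0 tape=__[X]_XXYY   (Q,X)→(Q,_,left)
state=Q head=-1 tape=_[_]__XXYY   (Q,_)→(R,Y,left)
state=R head=-2 tape=[_]Y__XXYY   (R,_)→(Q,X,right)
state=Q head=-1 tape=X[Y]__XXYY   (Q,Y)→(R,X,right)
state=R head=0 tape=XX[_]_XXYY   (R,_)→(Q,X,right)
state=Q head=1 tape=XXX[_]XXYY   (Q,_)→(R,Y,left)
state=R head=0 tape=XX[X]YXXYY   (R,X)→(Q,Y,right)
state=Q head=1 tape=XXY[Y]XXYY   (Q,Y)→(R,X,right)
state=R head=2 tape=XXYX[X]XYY   (R,X)→(Q,Y,right)
state=Q head=3 tape=XXYXY[X]YY   (Q,X)→(Q,_,left)
state=Q head=2 tape=XXYX[Y]_YY   (Q,Y)→(R,X,right)
state=R head=3 tape=XXYXX[_]YY   (R,_)→(Q,X,right)
state=Q head=4 tape=XXYXXX[Y]Y   (Q,Y)→(R,X,right)
state=R head=5 tape=XXYXXXX[Y]   (R,Y)→(S,_,left)
state=S head=4 tape=XXYXXX[X]_   (S,X)→(H,Y,left)
state=H head=3 tape=XXYXX[X]Y_
The non-blank tape span at halt is XXYXXXY.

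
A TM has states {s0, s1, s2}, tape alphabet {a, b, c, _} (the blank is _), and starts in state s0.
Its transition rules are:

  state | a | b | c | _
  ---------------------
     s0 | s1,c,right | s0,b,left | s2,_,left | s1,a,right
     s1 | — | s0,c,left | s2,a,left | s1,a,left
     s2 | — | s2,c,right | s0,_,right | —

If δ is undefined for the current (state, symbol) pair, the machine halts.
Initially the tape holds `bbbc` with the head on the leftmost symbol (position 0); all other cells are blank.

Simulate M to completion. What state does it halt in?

s2

state=s0 head=0 tape=_[b]bbc   (s0,b)→(s0,b,left)
state=s0 head=-1 tape=[_]bbbc   (s0,_)→(s1,a,right)
state=s1 head=0 tape=a[b]bbc   (s1,b)→(s0,c,left)
state=s0 head=-1 tape=[a]cbbc   (s0,a)→(s1,c,right)
state=s1 head=0 tape=c[c]bbc   (s1,c)→(s2,a,left)
state=s2 head=-1 tape=[c]abbc   (s2,c)→(s0,_,right)
state=s0 head=0 tape=_[a]bbc   (s0,a)→(s1,c,right)
state=s1 head=1 tape=_c[b]bc   (s1,b)→(s0,c,left)
state=s0 head=0 tape=_[c]cbc   (s0,c)→(s2,_,left)
state=s2 head=-1 tape=[_]_cbc
No transition is defined for (s2, _); M halts in state s2.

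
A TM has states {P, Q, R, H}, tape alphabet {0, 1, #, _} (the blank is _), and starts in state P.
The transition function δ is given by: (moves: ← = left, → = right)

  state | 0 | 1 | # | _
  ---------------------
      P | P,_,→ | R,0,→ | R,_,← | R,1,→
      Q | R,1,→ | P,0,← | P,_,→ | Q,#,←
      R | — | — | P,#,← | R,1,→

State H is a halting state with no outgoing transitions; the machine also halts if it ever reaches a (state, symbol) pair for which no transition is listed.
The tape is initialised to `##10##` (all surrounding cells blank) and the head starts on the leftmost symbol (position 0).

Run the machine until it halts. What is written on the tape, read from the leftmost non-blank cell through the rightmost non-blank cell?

11110##

P | _[#]#10##   read # → write _, move ←, go to R
R | [_]_#10##   read _ → write 1, move →, go to R
R | 1[_]#10##   read _ → write 1, move →, go to R
R | 11[#]10##   read # → write #, move ←, go to P
P | 1[1]#10##   read 1 → write 0, move →, go to R
R | 10[#]10##   read # → write #, move ←, go to P
P | 1[0]#10##   read 0 → write _, move →, go to P
P | 1_[#]10##   read # → write _, move ←, go to R
R | 1[_]_10##   read _ → write 1, move →, go to R
R | 11[_]10##   read _ → write 1, move →, go to R
R | 111[1]0##
The non-blank tape span at halt is 11110##.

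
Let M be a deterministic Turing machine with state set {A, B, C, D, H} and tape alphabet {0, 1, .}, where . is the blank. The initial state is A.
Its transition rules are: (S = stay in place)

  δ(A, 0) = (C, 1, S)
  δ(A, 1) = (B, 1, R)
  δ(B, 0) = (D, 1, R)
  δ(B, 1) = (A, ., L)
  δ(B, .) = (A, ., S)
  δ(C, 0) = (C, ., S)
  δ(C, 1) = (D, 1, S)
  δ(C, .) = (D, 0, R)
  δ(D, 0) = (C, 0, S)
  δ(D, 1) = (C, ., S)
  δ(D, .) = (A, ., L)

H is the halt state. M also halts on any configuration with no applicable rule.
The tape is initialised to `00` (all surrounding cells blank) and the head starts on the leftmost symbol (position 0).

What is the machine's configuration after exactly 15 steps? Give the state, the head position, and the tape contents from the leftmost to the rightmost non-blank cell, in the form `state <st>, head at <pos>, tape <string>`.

A | [0]0.   read 0 → write 1, move S, go to C
C | [1]0.   read 1 → write 1, move S, go to D
D | [1]0.   read 1 → write ., move S, go to C
C | [.]0.   read . → write 0, move R, go to D
D | 0[0].   read 0 → write 0, move S, go to C
C | 0[0].   read 0 → write ., move S, go to C
C | 0[.].   read . → write 0, move R, go to D
D | 00[.]   read . → write ., move L, go to A
A | 0[0].   read 0 → write 1, move S, go to C
C | 0[1].   read 1 → write 1, move S, go to D
D | 0[1].   read 1 → write ., move S, go to C
C | 0[.].   read . → write 0, move R, go to D
D | 00[.]   read . → write ., move L, go to A
A | 0[0].   read 0 → write 1, move S, go to C
C | 0[1].   read 1 → write 1, move S, go to D
D | 0[1].
After 15 steps: state D, head at 1, tape 01.

state D, head at 1, tape 01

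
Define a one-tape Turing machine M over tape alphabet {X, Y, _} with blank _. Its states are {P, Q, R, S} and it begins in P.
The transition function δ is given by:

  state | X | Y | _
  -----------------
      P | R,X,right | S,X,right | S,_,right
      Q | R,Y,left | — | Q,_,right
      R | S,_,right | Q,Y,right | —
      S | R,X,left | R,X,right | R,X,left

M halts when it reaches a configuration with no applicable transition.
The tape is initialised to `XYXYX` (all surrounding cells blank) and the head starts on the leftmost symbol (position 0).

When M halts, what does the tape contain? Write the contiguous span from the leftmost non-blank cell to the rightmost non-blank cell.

P | [X]YXYX   read X → write X, move right, go to R
R | X[Y]XYX   read Y → write Y, move right, go to Q
Q | XY[X]YX   read X → write Y, move left, go to R
R | X[Y]YYX   read Y → write Y, move right, go to Q
Q | XY[Y]YX
The non-blank tape span at halt is XYYYX.

XYYYX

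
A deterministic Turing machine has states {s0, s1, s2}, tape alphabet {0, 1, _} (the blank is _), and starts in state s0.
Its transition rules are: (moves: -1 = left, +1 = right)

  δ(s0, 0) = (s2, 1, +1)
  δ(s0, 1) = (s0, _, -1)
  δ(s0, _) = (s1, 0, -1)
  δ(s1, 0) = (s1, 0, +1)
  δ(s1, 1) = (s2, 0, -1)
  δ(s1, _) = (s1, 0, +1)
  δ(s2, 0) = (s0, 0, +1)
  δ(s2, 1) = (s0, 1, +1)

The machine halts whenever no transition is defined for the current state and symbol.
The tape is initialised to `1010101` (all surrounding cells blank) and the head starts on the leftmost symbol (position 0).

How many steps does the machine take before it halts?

state=s0 head=0 tape=__[1]010101   (s0,1)→(s0,_,-1)
state=s0 head=-1 tape=_[_]_010101   (s0,_)→(s1,0,-1)
state=s1 head=-2 tape=[_]0_010101   (s1,_)→(s1,0,+1)
state=s1 head=-1 tape=0[0]_010101   (s1,0)→(s1,0,+1)
state=s1 head=0 tape=00[_]010101   (s1,_)→(s1,0,+1)
state=s1 head=1 tape=000[0]10101   (s1,0)→(s1,0,+1)
state=s1 head=2 tape=0000[1]0101   (s1,1)→(s2,0,-1)
state=s2 head=1 tape=000[0]00101   (s2,0)→(s0,0,+1)
state=s0 head=2 tape=0000[0]0101   (s0,0)→(s2,1,+1)
state=s2 head=3 tape=00001[0]101   (s2,0)→(s0,0,+1)
state=s0 head=4 tape=000010[1]01   (s0,1)→(s0,_,-1)
state=s0 head=3 tape=00001[0]_01   (s0,0)→(s2,1,+1)
state=s2 head=4 tape=000011[_]01
M halts after 12 transitions.

12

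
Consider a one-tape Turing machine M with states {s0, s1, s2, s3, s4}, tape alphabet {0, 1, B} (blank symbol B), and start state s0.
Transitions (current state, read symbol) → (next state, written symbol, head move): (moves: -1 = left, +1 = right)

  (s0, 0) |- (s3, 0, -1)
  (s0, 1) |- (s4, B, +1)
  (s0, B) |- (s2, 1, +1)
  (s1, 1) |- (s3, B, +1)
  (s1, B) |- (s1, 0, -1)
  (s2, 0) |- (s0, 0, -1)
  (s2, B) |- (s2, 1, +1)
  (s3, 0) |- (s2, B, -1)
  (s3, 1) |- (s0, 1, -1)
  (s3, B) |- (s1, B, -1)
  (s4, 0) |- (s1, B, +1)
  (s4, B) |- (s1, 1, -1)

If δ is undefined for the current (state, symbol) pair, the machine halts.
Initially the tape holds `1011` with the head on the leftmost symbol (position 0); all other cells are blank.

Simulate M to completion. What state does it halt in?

s2

state=s0 head=0 tape=[1]011   (s0,1)→(s4,B,+1)
state=s4 head=1 tape=B[0]11   (s4,0)→(s1,B,+1)
state=s1 head=2 tape=BB[1]1   (s1,1)→(s3,B,+1)
state=s3 head=3 tape=BBB[1]   (s3,1)→(s0,1,-1)
state=s0 head=2 tape=BB[B]1   (s0,B)→(s2,1,+1)
state=s2 head=3 tape=BB1[1]
No transition is defined for (s2, 1); M halts in state s2.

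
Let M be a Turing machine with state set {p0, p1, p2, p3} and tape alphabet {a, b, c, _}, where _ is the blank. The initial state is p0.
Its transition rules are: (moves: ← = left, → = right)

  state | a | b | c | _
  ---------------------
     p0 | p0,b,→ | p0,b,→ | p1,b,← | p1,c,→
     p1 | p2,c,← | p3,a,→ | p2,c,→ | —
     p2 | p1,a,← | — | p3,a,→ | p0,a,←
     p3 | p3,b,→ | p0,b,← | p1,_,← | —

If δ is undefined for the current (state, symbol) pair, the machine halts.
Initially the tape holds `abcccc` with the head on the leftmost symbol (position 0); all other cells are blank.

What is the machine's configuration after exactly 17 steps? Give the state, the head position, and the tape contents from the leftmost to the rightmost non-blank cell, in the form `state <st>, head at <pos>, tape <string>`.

state p0, head at 5, tape bbbbbc

state=p0 head=0 tape=[a]bcccc   (p0,a)→(p0,b,→)
state=p0 head=1 tape=b[b]cccc   (p0,b)→(p0,b,→)
state=p0 head=2 tape=bb[c]ccc   (p0,c)→(p1,b,←)
state=p1 head=1 tape=b[b]bccc   (p1,b)→(p3,a,→)
state=p3 head=2 tape=ba[b]ccc   (p3,b)→(p0,b,←)
state=p0 head=1 tape=b[a]bccc   (p0,a)→(p0,b,→)
state=p0 head=2 tape=bb[b]ccc   (p0,b)→(p0,b,→)
state=p0 head=3 tape=bbb[c]cc   (p0,c)→(p1,b,←)
state=p1 head=2 tape=bb[b]bcc   (p1,b)→(p3,a,→)
state=p3 head=3 tape=bba[b]cc   (p3,b)→(p0,b,←)
state=p0 head=2 tape=bb[a]bcc   (p0,a)→(p0,b,→)
state=p0 head=3 tape=bbb[b]cc   (p0,b)→(p0,b,→)
state=p0 head=4 tape=bbbb[c]c   (p0,c)→(p1,b,←)
state=p1 head=3 tape=bbb[b]bc   (p1,b)→(p3,a,→)
state=p3 head=4 tape=bbba[b]c   (p3,b)→(p0,b,←)
state=p0 head=3 tape=bbb[a]bc   (p0,a)→(p0,b,→)
state=p0 head=4 tape=bbbb[b]c   (p0,b)→(p0,b,→)
state=p0 head=5 tape=bbbbb[c]
After 17 steps: state p0, head at 5, tape bbbbbc.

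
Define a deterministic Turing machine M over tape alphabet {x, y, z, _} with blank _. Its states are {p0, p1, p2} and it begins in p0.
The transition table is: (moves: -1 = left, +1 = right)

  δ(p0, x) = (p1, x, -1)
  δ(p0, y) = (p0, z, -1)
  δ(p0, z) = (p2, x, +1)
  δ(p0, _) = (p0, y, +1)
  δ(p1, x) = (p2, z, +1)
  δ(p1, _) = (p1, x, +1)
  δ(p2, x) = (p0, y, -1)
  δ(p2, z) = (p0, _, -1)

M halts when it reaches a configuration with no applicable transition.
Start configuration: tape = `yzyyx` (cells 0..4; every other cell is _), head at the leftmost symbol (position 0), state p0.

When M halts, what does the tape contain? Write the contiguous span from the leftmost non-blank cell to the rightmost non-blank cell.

state=p0 head=0 tape=_[y]zyyx   (p0,y)→(p0,z,-1)
state=p0 head=-1 tape=[_]zzyyx   (p0,_)→(p0,y,+1)
state=p0 head=0 tape=y[z]zyyx   (p0,z)→(p2,x,+1)
state=p2 head=1 tape=yx[z]yyx   (p2,z)→(p0,_,-1)
state=p0 head=0 tape=y[x]_yyx   (p0,x)→(p1,x,-1)
state=p1 head=-1 tape=[y]x_yyx
The non-blank tape span at halt is yx_yyx.

yx_yyx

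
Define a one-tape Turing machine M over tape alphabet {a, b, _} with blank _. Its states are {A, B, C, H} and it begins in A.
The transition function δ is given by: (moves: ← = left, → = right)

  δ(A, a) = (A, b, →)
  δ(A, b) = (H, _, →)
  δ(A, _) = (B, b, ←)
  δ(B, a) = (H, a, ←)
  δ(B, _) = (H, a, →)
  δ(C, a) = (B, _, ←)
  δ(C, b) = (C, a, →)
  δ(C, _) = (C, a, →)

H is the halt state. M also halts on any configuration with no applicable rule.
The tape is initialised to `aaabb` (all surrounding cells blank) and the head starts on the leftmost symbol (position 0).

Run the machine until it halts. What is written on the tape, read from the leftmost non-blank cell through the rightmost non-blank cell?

bbb_b

state=A head=0 tape=[a]aabb   (A,a)→(A,b,→)
state=A head=1 tape=b[a]abb   (A,a)→(A,b,→)
state=A head=2 tape=bb[a]bb   (A,a)→(A,b,→)
state=A head=3 tape=bbb[b]b   (A,b)→(H,_,→)
state=H head=4 tape=bbb_[b]
The non-blank tape span at halt is bbb_b.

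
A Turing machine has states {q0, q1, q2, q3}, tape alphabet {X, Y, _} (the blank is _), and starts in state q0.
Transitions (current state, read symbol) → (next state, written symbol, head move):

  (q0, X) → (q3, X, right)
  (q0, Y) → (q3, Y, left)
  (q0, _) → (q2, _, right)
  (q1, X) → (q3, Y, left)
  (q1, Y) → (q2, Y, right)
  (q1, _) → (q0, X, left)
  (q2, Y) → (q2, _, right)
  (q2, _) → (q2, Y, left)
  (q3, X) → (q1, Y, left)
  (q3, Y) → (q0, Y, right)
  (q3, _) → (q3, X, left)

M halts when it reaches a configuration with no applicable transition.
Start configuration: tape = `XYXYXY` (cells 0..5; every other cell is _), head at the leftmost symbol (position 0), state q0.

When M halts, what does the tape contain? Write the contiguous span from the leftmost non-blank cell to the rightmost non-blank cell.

XYXYXYYYY

state=q0 head=0 tape=[X]YXYXY___   (q0,X)→(q3,X,right)
state=q3 head=1 tape=X[Y]XYXY___   (q3,Y)→(q0,Y,right)
state=q0 head=2 tape=XY[X]YXY___   (q0,X)→(q3,X,right)
state=q3 head=3 tape=XYX[Y]XY___   (q3,Y)→(q0,Y,right)
state=q0 head=4 tape=XYXY[X]Y___   (q0,X)→(q3,X,right)
state=q3 head=5 tape=XYXYX[Y]___   (q3,Y)→(q0,Y,right)
state=q0 head=6 tape=XYXYXY[_]__   (q0,_)→(q2,_,right)
state=q2 head=7 tape=XYXYXY_[_]_   (q2,_)→(q2,Y,left)
state=q2 head=6 tape=XYXYXY[_]Y_   (q2,_)→(q2,Y,left)
state=q2 head=5 tape=XYXYX[Y]YY_   (q2,Y)→(q2,_,right)
state=q2 head=6 tape=XYXYX_[Y]Y_   (q2,Y)→(q2,_,right)
state=q2 head=7 tape=XYXYX__[Y]_   (q2,Y)→(q2,_,right)
state=q2 head=8 tape=XYXYX___[_]   (q2,_)→(q2,Y,left)
state=q2 head=7 tape=XYXYX__[_]Y   (q2,_)→(q2,Y,left)
state=q2 head=6 tape=XYXYX_[_]YY   (q2,_)→(q2,Y,left)
state=q2 head=5 tape=XYXYX[_]YYY   (q2,_)→(q2,Y,left)
state=q2 head=4 tape=XYXY[X]YYYY
The non-blank tape span at halt is XYXYXYYYY.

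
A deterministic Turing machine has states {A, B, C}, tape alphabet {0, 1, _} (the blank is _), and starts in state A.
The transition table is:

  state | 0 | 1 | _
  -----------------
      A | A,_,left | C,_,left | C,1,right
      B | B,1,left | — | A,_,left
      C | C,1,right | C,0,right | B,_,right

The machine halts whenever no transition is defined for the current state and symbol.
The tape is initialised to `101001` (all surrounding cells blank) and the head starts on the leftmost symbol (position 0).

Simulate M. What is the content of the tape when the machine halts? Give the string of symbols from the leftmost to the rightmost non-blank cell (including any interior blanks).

state=A head=0 tape=__[1]01001   (A,1)→(C,_,left)
state=C head=-1 tape=_[_]_01001   (C,_)→(B,_,right)
state=B head=0 tape=__[_]01001   (B,_)→(A,_,left)
state=A head=-1 tape=_[_]_01001   (A,_)→(C,1,right)
state=C head=0 tape=_1[_]01001   (C,_)→(B,_,right)
state=B head=1 tape=_1_[0]1001   (B,0)→(B,1,left)
state=B head=0 tape=_1[_]11001   (B,_)→(A,_,left)
state=A head=-1 tape=_[1]_11001   (A,1)→(C,_,left)
state=C head=-2 tape=[_]__11001   (C,_)→(B,_,right)
state=B head=-1 tape=_[_]_11001   (B,_)→(A,_,left)
state=A head=-2 tape=[_]__11001   (A,_)→(C,1,right)
state=C head=-1 tape=1[_]_11001   (C,_)→(B,_,right)
state=B head=0 tape=1_[_]11001   (B,_)→(A,_,left)
state=A head=-1 tape=1[_]_11001   (A,_)→(C,1,right)
state=C head=0 tape=11[_]11001   (C,_)→(B,_,right)
state=B head=1 tape=11_[1]1001
The non-blank tape span at halt is 11_11001.

11_11001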